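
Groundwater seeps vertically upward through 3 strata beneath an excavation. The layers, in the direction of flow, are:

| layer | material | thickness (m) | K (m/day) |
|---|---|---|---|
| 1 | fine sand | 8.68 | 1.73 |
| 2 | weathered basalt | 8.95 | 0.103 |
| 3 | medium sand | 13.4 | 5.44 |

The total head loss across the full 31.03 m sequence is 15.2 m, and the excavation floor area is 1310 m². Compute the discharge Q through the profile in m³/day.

Flow is perpendicular to layering, so the layers act in series and the equivalent K is the thickness-weighted harmonic mean.
Total thickness L = 8.68 + 8.95 + 13.4 = 31.03 m.
Σ(b_i/K_i) = 8.68/1.73 + 8.95/0.103 + 13.4/5.44 = 94.37 d.
K_eq = L / Σ(b_i/K_i) = 31.03 / 94.37 = 0.3288 m/day.
Q = K_eq · A · (Δh/L) = 0.3288 × 1310 × (15.2/31.03) = 211.0 m³/day.

211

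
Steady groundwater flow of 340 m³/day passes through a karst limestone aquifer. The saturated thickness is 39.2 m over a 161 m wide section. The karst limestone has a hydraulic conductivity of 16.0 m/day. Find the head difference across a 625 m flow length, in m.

Cross-sectional area A = 161 × 39.2 = 6311 m².
From Q = K·A·i, i = Q / (K·A) = 340 / (16.00 × 6311) = 0.003367.
Head loss Δh = i · L = 0.003367 × 625 = 2.104 m.

2.10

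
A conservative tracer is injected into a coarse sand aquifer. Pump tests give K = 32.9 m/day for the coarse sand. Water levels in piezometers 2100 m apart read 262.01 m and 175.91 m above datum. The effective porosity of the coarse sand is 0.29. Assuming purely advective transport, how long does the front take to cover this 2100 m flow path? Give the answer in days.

451

Hydraulic gradient i = (262.01 − 175.91) / 2100 = 86.1 / 2100 = 0.04100.
Darcy flux q = K · i = 32.90 × 0.04100 = 1.349 m/day.
Seepage velocity v = q / n_e = 1.349 / 0.29 = 4.651 m/day.
Travel time t = L / v = 2100 / 4.651 = 451.5 days.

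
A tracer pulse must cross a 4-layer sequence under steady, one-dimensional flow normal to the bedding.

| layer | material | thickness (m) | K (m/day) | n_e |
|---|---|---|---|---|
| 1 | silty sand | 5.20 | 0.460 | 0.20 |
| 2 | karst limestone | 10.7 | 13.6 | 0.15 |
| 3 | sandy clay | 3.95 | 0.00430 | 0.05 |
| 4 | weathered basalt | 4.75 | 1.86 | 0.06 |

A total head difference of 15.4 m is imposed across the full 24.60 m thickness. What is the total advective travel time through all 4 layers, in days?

190

With flow normal to the layers, continuity requires the same specific discharge q through every layer.
Σ(b_i/K_i) = 5.20/0.460 + 10.7/13.6 + 3.95/0.00430 + 4.75/1.86 = 933.2 d.
q = Δh / Σ(b_i/K_i) = 15.4 / 933.2 = 0.01650 m/day.
In each layer the seepage velocity is v_i = q/n_i, so the layer transit time is t_i = b_i·n_i / q:
  layer 1 (silty sand): t_1 = 5.20 × 0.20 / 0.01650 = 63.02 d
  layer 2 (karst limestone): t_2 = 10.7 × 0.15 / 0.01650 = 97.26 d
  layer 3 (sandy clay): t_3 = 3.95 × 0.05 / 0.01650 = 11.97 d
  layer 4 (weathered basalt): t_4 = 4.75 × 0.06 / 0.01650 = 17.27 d
Total t = Σ t_i = 189.5 days.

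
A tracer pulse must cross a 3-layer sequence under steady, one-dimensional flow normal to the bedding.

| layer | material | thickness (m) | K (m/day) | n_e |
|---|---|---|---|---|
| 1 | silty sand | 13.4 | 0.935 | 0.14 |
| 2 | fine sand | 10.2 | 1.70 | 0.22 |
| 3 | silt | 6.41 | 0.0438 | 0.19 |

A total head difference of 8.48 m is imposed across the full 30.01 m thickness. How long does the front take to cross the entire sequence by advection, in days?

With flow normal to the layers, continuity requires the same specific discharge q through every layer.
Σ(b_i/K_i) = 13.4/0.935 + 10.2/1.70 + 6.41/0.0438 = 166.7 d.
q = Δh / Σ(b_i/K_i) = 8.48 / 166.7 = 0.05088 m/day.
In each layer the seepage velocity is v_i = q/n_i, so the layer transit time is t_i = b_i·n_i / q:
  layer 1 (silty sand): t_1 = 13.4 × 0.14 / 0.05088 = 36.87 d
  layer 2 (fine sand): t_2 = 10.2 × 0.22 / 0.05088 = 44.11 d
  layer 3 (silt): t_3 = 6.41 × 0.19 / 0.05088 = 23.94 d
Total t = Σ t_i = 104.9 days.

105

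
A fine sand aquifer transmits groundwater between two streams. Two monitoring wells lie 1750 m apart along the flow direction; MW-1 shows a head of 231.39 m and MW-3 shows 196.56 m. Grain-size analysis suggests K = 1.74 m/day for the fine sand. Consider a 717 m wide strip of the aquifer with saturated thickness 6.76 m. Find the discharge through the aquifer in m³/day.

168

Cross-sectional area A = 717 × 6.76 = 4847 m².
Hydraulic gradient i = (231.39 − 196.56) / 1750 = 34.83 / 1750 = 0.01990.
Darcy's law: Q = K · A · i = 1.740 × 4847 × 0.01990 = 167.9 m³/day.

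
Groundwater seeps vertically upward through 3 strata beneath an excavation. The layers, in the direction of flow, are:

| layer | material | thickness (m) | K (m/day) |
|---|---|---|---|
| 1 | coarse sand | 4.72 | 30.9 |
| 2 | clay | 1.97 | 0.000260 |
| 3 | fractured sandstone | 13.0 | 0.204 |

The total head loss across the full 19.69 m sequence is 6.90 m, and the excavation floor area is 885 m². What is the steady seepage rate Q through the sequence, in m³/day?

0.799

Flow is perpendicular to layering, so the layers act in series and the equivalent K is the thickness-weighted harmonic mean.
Total thickness L = 4.72 + 1.97 + 13.0 = 19.69 m.
Σ(b_i/K_i) = 4.72/30.9 + 1.97/0.000260 + 13.0/0.204 = 7641 d.
K_eq = L / Σ(b_i/K_i) = 19.69 / 7641 = 0.002577 m/day.
Q = K_eq · A · (Δh/L) = 0.002577 × 885 × (6.90/19.69) = 0.7992 m³/day.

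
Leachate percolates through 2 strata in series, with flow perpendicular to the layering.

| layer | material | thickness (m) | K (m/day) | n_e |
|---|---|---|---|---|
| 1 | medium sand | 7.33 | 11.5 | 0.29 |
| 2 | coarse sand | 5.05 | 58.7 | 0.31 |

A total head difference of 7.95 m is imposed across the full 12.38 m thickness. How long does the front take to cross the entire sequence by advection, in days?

0.336

With flow normal to the layers, continuity requires the same specific discharge q through every layer.
Σ(b_i/K_i) = 7.33/11.5 + 5.05/58.7 = 0.7234 d.
q = Δh / Σ(b_i/K_i) = 7.95 / 0.7234 = 10.99 m/day.
In each layer the seepage velocity is v_i = q/n_i, so the layer transit time is t_i = b_i·n_i / q:
  layer 1 (medium sand): t_1 = 7.33 × 0.29 / 10.99 = 0.1934 d
  layer 2 (coarse sand): t_2 = 5.05 × 0.31 / 10.99 = 0.1425 d
Total t = Σ t_i = 0.3359 days.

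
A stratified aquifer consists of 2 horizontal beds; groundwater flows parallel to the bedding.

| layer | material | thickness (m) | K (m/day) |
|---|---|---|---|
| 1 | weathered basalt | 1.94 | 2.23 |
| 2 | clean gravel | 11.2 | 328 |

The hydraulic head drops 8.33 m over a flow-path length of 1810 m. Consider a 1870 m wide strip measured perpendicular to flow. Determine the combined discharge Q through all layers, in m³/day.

31700

Flow is parallel to layering, so each bed carries its own Darcy discharge and the transmissivities add.
Σ(K_i·b_i) = 2.23×1.94 + 328×11.2 = 3678 m²/day.
Hydraulic gradient i = Δh / L = 8.33 / 1810 = 0.004602.
Q = Σ(K_i·b_i) · W · i = 3678 × 1870 × 0.004602 = 31653 m³/day.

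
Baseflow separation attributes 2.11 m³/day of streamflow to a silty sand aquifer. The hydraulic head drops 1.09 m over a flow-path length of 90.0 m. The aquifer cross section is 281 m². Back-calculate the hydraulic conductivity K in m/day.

Hydraulic gradient i = Δh / L = 1.09 / 90.0 = 0.01211.
From Q = K·A·i, K = Q / (A·i) = 2.11 / (281.0 × 0.01211) = 0.6200 m/day.

0.620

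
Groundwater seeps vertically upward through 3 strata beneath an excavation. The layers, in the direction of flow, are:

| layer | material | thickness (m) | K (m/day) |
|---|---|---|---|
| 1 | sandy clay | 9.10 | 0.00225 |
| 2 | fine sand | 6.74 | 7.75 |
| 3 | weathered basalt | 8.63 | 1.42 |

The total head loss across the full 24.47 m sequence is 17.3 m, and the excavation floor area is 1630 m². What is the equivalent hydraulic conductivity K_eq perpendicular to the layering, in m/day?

Flow is perpendicular to layering, so the layers act in series and the equivalent K is the thickness-weighted harmonic mean.
Total thickness L = 9.10 + 6.74 + 8.63 = 24.47 m.
Σ(b_i/K_i) = 9.10/0.00225 + 6.74/7.75 + 8.63/1.42 = 4051 d.
K_eq = L / Σ(b_i/K_i) = 24.47 / 4051 = 0.006040 m/day.

0.00604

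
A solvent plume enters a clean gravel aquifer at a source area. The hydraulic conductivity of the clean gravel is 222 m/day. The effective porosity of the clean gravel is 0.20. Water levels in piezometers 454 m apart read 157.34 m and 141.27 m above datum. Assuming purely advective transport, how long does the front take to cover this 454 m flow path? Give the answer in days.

Hydraulic gradient i = (157.34 − 141.27) / 454 = 16.07 / 454 = 0.03540.
Darcy flux q = K · i = 222.0 × 0.03540 = 7.858 m/day.
Seepage velocity v = q / n_e = 7.858 / 0.20 = 39.29 m/day.
Travel time t = L / v = 454 / 39.29 = 11.56 days.

11.6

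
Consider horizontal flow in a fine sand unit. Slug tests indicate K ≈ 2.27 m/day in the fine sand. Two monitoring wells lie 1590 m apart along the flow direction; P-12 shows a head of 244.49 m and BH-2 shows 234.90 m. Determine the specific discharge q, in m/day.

Hydraulic gradient i = (244.49 − 234.90) / 1590 = 9.59 / 1590 = 0.006031.
Specific discharge q = K · i = 2.270 × 0.006031 = 0.01369 m/day.

0.0137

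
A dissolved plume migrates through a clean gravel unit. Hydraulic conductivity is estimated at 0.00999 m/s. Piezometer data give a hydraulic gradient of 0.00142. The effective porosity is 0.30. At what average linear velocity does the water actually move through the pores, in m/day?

Convert K: 0.00999 m/s × 86400 = 863.1 m/day.
Hydraulic gradient i = 0.00142.
Darcy flux q = K · i = 863.1 × 0.001420 = 1.226 m/day.
Seepage velocity v = q / n_e = 1.226 / 0.30 = 4.086 m/day.

4.09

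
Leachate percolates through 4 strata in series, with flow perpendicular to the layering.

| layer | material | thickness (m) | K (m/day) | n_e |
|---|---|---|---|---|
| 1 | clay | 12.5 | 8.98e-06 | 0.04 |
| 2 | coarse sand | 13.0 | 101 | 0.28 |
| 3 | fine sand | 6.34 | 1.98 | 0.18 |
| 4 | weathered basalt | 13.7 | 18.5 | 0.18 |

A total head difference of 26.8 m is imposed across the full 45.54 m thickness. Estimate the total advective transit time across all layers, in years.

With flow normal to the layers, continuity requires the same specific discharge q through every layer.
Σ(b_i/K_i) = 12.5/8.98e-06 + 13.0/101 + 6.34/1.98 + 13.7/18.5 = 1.392e+06 d.
q = Δh / Σ(b_i/K_i) = 26.8 / 1.392e+06 = 1.925e-05 m/day.
In each layer the seepage velocity is v_i = q/n_i, so the layer transit time is t_i = b_i·n_i / q:
  layer 1 (clay): t_1 = 12.5 × 0.04 / 1.925e-05 = 25970 d
  layer 2 (coarse sand): t_2 = 13.0 × 0.28 / 1.925e-05 = 1.891e+05 d
  layer 3 (fine sand): t_3 = 6.34 × 0.18 / 1.925e-05 = 59274 d
  layer 4 (weathered basalt): t_4 = 13.7 × 0.18 / 1.925e-05 = 1.281e+05 d
Total t = Σ t_i = 4.024e+05 days = 1102 years.

1100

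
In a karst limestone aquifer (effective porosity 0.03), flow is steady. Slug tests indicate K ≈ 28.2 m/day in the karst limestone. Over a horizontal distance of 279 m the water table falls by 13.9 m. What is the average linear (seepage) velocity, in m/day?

Hydraulic gradient i = Δh / L = 13.9 / 279 = 0.04982.
Darcy flux q = K · i = 28.20 × 0.04982 = 1.405 m/day.
Seepage velocity v = q / n_e = 1.405 / 0.03 = 46.83 m/day.

46.8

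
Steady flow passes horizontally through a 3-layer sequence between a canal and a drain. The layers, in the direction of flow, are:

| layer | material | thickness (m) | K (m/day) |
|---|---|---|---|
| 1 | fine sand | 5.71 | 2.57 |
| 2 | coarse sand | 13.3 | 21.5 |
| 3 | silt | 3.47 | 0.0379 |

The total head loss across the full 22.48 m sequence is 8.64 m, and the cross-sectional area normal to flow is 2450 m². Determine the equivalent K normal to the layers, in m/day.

Flow is perpendicular to layering, so the layers act in series and the equivalent K is the thickness-weighted harmonic mean.
Total thickness L = 5.71 + 13.3 + 3.47 = 22.48 m.
Σ(b_i/K_i) = 5.71/2.57 + 13.3/21.5 + 3.47/0.0379 = 94.40 d.
K_eq = L / Σ(b_i/K_i) = 22.48 / 94.40 = 0.2381 m/day.

0.238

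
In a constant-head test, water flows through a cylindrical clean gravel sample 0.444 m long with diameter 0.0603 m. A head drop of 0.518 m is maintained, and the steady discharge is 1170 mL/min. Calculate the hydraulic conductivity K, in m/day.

Cross-sectional area A = π·(d/2)² = π × (0.0603/2)² = 0.002856 m².
Convert discharge: 1170 mL/min = 1.950e-05 m³/s.
Darcy's law rearranged: K = Q·L / (A·Δh) = 1.950e-05 × 0.444 / (0.002856 × 0.518) = 0.005853 m/s = 505.7 m/day.

506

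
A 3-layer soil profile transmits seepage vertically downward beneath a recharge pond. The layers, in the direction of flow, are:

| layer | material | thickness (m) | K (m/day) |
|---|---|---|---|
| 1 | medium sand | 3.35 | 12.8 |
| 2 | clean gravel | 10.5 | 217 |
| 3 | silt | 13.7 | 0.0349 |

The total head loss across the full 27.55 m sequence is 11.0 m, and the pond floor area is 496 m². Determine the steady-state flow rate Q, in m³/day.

Flow is perpendicular to layering, so the layers act in series and the equivalent K is the thickness-weighted harmonic mean.
Total thickness L = 3.35 + 10.5 + 13.7 = 27.55 m.
Σ(b_i/K_i) = 3.35/12.8 + 10.5/217 + 13.7/0.0349 = 392.9 d.
K_eq = L / Σ(b_i/K_i) = 27.55 / 392.9 = 0.07013 m/day.
Q = K_eq · A · (Δh/L) = 0.07013 × 496 × (11.0/27.55) = 13.89 m³/day.

13.9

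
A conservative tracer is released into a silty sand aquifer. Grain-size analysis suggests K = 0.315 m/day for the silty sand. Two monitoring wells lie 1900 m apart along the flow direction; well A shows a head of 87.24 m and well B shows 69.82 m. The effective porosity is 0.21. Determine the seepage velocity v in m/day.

Hydraulic gradient i = (87.24 − 69.82) / 1900 = 17.42 / 1900 = 0.009168.
Darcy flux q = K · i = 0.3150 × 0.009168 = 0.002888 m/day.
Seepage velocity v = q / n_e = 0.002888 / 0.21 = 0.01375 m/day.

0.0138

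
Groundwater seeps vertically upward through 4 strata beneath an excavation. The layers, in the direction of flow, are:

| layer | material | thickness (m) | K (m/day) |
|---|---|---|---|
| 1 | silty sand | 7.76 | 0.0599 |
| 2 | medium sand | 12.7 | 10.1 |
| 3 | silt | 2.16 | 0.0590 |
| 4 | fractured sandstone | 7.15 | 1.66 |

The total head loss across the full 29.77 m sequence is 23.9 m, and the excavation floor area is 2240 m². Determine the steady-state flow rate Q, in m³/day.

Flow is perpendicular to layering, so the layers act in series and the equivalent K is the thickness-weighted harmonic mean.
Total thickness L = 7.76 + 12.7 + 2.16 + 7.15 = 29.77 m.
Σ(b_i/K_i) = 7.76/0.0599 + 12.7/10.1 + 2.16/0.0590 + 7.15/1.66 = 171.7 d.
K_eq = L / Σ(b_i/K_i) = 29.77 / 171.7 = 0.1734 m/day.
Q = K_eq · A · (Δh/L) = 0.1734 × 2240 × (23.9/29.77) = 311.8 m³/day.

312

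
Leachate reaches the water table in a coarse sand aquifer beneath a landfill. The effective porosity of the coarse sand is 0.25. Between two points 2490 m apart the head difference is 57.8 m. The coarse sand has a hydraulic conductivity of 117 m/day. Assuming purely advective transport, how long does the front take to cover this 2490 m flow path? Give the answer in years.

Hydraulic gradient i = Δh / L = 57.8 / 2490 = 0.02321.
Darcy flux q = K · i = 117.0 × 0.02321 = 2.716 m/day.
Seepage velocity v = q / n_e = 2.716 / 0.25 = 10.86 m/day.
Travel time t = L / v = 2490 / 10.86 = 229.2 days = 0.6275 years.

0.628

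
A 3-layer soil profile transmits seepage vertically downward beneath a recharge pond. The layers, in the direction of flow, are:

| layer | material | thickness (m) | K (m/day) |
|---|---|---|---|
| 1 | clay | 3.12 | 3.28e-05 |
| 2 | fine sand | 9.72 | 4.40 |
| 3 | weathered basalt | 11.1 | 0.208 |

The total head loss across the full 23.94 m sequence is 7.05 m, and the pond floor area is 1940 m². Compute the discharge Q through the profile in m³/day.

Flow is perpendicular to layering, so the layers act in series and the equivalent K is the thickness-weighted harmonic mean.
Total thickness L = 3.12 + 9.72 + 11.1 = 23.94 m.
Σ(b_i/K_i) = 3.12/3.28e-05 + 9.72/4.40 + 11.1/0.208 = 95178 d.
K_eq = L / Σ(b_i/K_i) = 23.94 / 95178 = 0.0002515 m/day.
Q = K_eq · A · (Δh/L) = 0.0002515 × 1940 × (7.05/23.94) = 0.1437 m³/day.

0.144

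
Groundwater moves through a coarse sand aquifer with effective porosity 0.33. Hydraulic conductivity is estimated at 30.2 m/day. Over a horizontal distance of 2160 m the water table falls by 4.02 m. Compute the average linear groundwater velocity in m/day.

0.170

Hydraulic gradient i = Δh / L = 4.02 / 2160 = 0.001861.
Darcy flux q = K · i = 30.20 × 0.001861 = 0.05621 m/day.
Seepage velocity v = q / n_e = 0.05621 / 0.33 = 0.1703 m/day.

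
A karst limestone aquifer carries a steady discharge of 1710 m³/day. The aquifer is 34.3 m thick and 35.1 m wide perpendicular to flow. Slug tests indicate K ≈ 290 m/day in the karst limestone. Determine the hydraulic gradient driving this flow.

0.00490

Cross-sectional area A = 35.1 × 34.3 = 1204 m².
From Q = K·A·i, i = Q / (K·A) = 1710 / (290.0 × 1204) = 0.004898.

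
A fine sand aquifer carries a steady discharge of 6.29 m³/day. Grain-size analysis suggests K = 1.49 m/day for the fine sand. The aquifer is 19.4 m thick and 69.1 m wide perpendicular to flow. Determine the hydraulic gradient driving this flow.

Cross-sectional area A = 69.1 × 19.4 = 1341 m².
From Q = K·A·i, i = Q / (K·A) = 6.29 / (1.490 × 1341) = 0.003149.

0.00315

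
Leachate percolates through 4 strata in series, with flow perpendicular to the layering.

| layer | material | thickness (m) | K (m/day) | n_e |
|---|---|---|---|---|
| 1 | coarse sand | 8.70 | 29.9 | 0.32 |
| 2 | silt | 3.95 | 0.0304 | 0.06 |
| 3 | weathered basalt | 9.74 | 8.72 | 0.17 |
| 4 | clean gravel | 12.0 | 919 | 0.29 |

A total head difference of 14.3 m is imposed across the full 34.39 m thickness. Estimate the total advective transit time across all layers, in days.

With flow normal to the layers, continuity requires the same specific discharge q through every layer.
Σ(b_i/K_i) = 8.70/29.9 + 3.95/0.0304 + 9.74/8.72 + 12.0/919 = 131.4 d.
q = Δh / Σ(b_i/K_i) = 14.3 / 131.4 = 0.1089 m/day.
In each layer the seepage velocity is v_i = q/n_i, so the layer transit time is t_i = b_i·n_i / q:
  layer 1 (coarse sand): t_1 = 8.70 × 0.32 / 0.1089 = 25.57 d
  layer 2 (silt): t_2 = 3.95 × 0.06 / 0.1089 = 2.177 d
  layer 3 (weathered basalt): t_3 = 9.74 × 0.17 / 0.1089 = 15.21 d
  layer 4 (clean gravel): t_4 = 12.0 × 0.29 / 0.1089 = 31.97 d
Total t = Σ t_i = 74.93 days.

74.9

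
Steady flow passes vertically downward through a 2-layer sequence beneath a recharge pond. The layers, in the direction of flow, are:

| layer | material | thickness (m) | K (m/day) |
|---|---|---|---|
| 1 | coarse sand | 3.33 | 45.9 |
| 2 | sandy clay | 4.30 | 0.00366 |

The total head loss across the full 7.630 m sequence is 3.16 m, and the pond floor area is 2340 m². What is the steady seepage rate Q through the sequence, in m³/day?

6.29

Flow is perpendicular to layering, so the layers act in series and the equivalent K is the thickness-weighted harmonic mean.
Total thickness L = 3.33 + 4.30 = 7.630 m.
Σ(b_i/K_i) = 3.33/45.9 + 4.30/0.00366 = 1175 d.
K_eq = L / Σ(b_i/K_i) = 7.630 / 1175 = 0.006494 m/day.
Q = K_eq · A · (Δh/L) = 0.006494 × 2340 × (3.16/7.630) = 6.293 m³/day.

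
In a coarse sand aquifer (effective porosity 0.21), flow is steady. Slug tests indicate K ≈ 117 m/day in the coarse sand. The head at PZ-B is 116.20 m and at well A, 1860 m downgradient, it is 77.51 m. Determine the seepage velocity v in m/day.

Hydraulic gradient i = (116.20 − 77.51) / 1860 = 38.69 / 1860 = 0.02080.
Darcy flux q = K · i = 117.0 × 0.02080 = 2.434 m/day.
Seepage velocity v = q / n_e = 2.434 / 0.21 = 11.59 m/day.

11.6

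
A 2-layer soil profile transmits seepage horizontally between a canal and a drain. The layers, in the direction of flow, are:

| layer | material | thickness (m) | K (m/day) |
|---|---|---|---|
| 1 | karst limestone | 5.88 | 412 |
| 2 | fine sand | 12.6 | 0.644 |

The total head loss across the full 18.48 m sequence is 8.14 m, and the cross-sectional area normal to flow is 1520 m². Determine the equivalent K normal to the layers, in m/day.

Flow is perpendicular to layering, so the layers act in series and the equivalent K is the thickness-weighted harmonic mean.
Total thickness L = 5.88 + 12.6 = 18.48 m.
Σ(b_i/K_i) = 5.88/412 + 12.6/0.644 = 19.58 d.
K_eq = L / Σ(b_i/K_i) = 18.48 / 19.58 = 0.9438 m/day.

0.944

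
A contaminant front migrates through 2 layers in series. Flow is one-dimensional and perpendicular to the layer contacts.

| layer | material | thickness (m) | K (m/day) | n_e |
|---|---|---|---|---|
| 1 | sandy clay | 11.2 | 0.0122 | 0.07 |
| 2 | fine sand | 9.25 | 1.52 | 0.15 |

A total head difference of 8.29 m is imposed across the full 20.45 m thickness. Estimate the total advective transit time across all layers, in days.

242

With flow normal to the layers, continuity requires the same specific discharge q through every layer.
Σ(b_i/K_i) = 11.2/0.0122 + 9.25/1.52 = 924.1 d.
q = Δh / Σ(b_i/K_i) = 8.29 / 924.1 = 0.008971 m/day.
In each layer the seepage velocity is v_i = q/n_i, so the layer transit time is t_i = b_i·n_i / q:
  layer 1 (sandy clay): t_1 = 11.2 × 0.07 / 0.008971 = 87.40 d
  layer 2 (fine sand): t_2 = 9.25 × 0.15 / 0.008971 = 154.7 d
Total t = Σ t_i = 242.1 days.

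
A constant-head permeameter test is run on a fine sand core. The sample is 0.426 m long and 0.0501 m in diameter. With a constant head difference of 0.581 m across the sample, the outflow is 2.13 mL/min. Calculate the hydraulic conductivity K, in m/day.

1.14

Cross-sectional area A = π·(d/2)² = π × (0.0501/2)² = 0.001971 m².
Convert discharge: 2.13 mL/min = 3.550e-08 m³/s.
Darcy's law rearranged: K = Q·L / (A·Δh) = 3.550e-08 × 0.426 / (0.001971 × 0.581) = 1.320e-05 m/s = 1.141 m/day.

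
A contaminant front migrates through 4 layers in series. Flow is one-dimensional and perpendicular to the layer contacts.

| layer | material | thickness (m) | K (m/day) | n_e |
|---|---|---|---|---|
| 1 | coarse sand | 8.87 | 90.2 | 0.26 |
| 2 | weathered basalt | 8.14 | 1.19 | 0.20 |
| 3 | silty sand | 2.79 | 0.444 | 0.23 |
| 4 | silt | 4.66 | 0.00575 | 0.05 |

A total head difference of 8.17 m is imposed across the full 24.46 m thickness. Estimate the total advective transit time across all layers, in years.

1.33

With flow normal to the layers, continuity requires the same specific discharge q through every layer.
Σ(b_i/K_i) = 8.87/90.2 + 8.14/1.19 + 2.79/0.444 + 4.66/0.00575 = 823.7 d.
q = Δh / Σ(b_i/K_i) = 8.17 / 823.7 = 0.009919 m/day.
In each layer the seepage velocity is v_i = q/n_i, so the layer transit time is t_i = b_i·n_i / q:
  layer 1 (coarse sand): t_1 = 8.87 × 0.26 / 0.009919 = 232.5 d
  layer 2 (weathered basalt): t_2 = 8.14 × 0.20 / 0.009919 = 164.1 d
  layer 3 (silty sand): t_3 = 2.79 × 0.23 / 0.009919 = 64.69 d
  layer 4 (silt): t_4 = 4.66 × 0.05 / 0.009919 = 23.49 d
Total t = Σ t_i = 484.8 days = 1.327 years.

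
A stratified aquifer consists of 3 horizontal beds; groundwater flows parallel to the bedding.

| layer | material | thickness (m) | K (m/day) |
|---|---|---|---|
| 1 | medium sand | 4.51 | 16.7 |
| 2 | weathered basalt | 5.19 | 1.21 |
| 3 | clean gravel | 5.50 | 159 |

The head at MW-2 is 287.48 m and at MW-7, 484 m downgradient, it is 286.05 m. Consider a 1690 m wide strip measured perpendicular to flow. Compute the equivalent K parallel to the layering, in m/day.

Flow is parallel to layering, so each bed carries its own Darcy discharge and the transmissivities add.
Σ(K_i·b_i) = 16.7×4.51 + 1.21×5.19 + 159×5.50 = 956.1 m²/day.
Total thickness b = 15.20 m, so K_eq = Σ(K_i·b_i)/b = 62.90 m/day.

62.9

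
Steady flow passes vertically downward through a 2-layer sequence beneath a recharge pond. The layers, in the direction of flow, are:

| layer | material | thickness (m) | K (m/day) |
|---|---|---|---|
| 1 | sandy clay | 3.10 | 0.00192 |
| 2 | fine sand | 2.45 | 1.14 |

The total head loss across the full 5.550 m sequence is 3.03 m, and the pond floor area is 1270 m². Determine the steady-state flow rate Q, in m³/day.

Flow is perpendicular to layering, so the layers act in series and the equivalent K is the thickness-weighted harmonic mean.
Total thickness L = 3.10 + 2.45 = 5.550 m.
Σ(b_i/K_i) = 3.10/0.00192 + 2.45/1.14 = 1617 d.
K_eq = L / Σ(b_i/K_i) = 5.550 / 1617 = 0.003433 m/day.
Q = K_eq · A · (Δh/L) = 0.003433 × 1270 × (3.03/5.550) = 2.380 m³/day.

2.38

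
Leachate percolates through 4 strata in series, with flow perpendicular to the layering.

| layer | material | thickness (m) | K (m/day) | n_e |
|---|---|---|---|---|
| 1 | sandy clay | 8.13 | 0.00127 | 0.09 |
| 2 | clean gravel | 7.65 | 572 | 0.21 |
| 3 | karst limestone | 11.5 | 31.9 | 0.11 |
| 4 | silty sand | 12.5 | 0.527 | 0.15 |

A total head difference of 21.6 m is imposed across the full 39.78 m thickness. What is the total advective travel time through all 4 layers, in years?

With flow normal to the layers, continuity requires the same specific discharge q through every layer.
Σ(b_i/K_i) = 8.13/0.00127 + 7.65/572 + 11.5/31.9 + 12.5/0.527 = 6426 d.
q = Δh / Σ(b_i/K_i) = 21.6 / 6426 = 0.003362 m/day.
In each layer the seepage velocity is v_i = q/n_i, so the layer transit time is t_i = b_i·n_i / q:
  layer 1 (sandy clay): t_1 = 8.13 × 0.09 / 0.003362 = 217.7 d
  layer 2 (clean gravel): t_2 = 7.65 × 0.21 / 0.003362 = 477.9 d
  layer 3 (karst limestone): t_3 = 11.5 × 0.11 / 0.003362 = 376.3 d
  layer 4 (silty sand): t_4 = 12.5 × 0.15 / 0.003362 = 557.8 d
Total t = Σ t_i = 1630 days = 4.462 years.

4.46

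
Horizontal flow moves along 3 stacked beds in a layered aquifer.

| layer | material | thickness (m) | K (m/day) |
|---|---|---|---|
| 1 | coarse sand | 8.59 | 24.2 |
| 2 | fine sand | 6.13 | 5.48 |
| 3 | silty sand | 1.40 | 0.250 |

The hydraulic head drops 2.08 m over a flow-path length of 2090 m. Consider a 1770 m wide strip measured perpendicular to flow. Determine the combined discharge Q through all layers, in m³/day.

426

Flow is parallel to layering, so each bed carries its own Darcy discharge and the transmissivities add.
Σ(K_i·b_i) = 24.2×8.59 + 5.48×6.13 + 0.250×1.40 = 241.8 m²/day.
Hydraulic gradient i = Δh / L = 2.08 / 2090 = 0.0009952.
Q = Σ(K_i·b_i) · W · i = 241.8 × 1770 × 0.0009952 = 426.0 m³/day.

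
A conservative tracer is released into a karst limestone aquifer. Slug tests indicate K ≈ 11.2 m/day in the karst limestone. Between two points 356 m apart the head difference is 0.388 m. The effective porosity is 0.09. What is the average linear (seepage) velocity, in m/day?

0.136

Hydraulic gradient i = Δh / L = 0.388 / 356 = 0.001090.
Darcy flux q = K · i = 11.20 × 0.001090 = 0.01221 m/day.
Seepage velocity v = q / n_e = 0.01221 / 0.09 = 0.1356 m/day.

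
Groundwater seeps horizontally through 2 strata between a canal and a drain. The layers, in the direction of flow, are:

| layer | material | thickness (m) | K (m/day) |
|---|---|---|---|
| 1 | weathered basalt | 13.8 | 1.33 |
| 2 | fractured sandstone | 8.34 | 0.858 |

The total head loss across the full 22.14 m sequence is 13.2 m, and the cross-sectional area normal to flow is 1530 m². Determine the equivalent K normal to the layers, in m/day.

1.10

Flow is perpendicular to layering, so the layers act in series and the equivalent K is the thickness-weighted harmonic mean.
Total thickness L = 13.8 + 8.34 = 22.14 m.
Σ(b_i/K_i) = 13.8/1.33 + 8.34/0.858 = 20.10 d.
K_eq = L / Σ(b_i/K_i) = 22.14 / 20.10 = 1.102 m/day.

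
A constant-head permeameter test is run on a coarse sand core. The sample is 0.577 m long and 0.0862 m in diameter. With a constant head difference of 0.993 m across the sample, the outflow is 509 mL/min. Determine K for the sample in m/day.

Cross-sectional area A = π·(d/2)² = π × (0.0862/2)² = 0.005836 m².
Convert discharge: 509 mL/min = 8.483e-06 m³/s.
Darcy's law rearranged: K = Q·L / (A·Δh) = 8.483e-06 × 0.577 / (0.005836 × 0.993) = 0.0008447 m/s = 72.98 m/day.

73.0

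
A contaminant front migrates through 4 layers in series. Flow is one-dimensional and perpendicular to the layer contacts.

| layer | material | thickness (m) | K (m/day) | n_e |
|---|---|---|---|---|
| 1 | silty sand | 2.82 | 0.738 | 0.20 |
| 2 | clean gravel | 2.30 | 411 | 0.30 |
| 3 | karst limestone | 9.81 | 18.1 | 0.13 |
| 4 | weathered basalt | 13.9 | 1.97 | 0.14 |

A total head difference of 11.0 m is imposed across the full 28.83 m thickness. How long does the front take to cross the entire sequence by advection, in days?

4.65

With flow normal to the layers, continuity requires the same specific discharge q through every layer.
Σ(b_i/K_i) = 2.82/0.738 + 2.30/411 + 9.81/18.1 + 13.9/1.97 = 11.42 d.
q = Δh / Σ(b_i/K_i) = 11.0 / 11.42 = 0.9628 m/day.
In each layer the seepage velocity is v_i = q/n_i, so the layer transit time is t_i = b_i·n_i / q:
  layer 1 (silty sand): t_1 = 2.82 × 0.20 / 0.9628 = 0.5858 d
  layer 2 (clean gravel): t_2 = 2.30 × 0.30 / 0.9628 = 0.7166 d
  layer 3 (karst limestone): t_3 = 9.81 × 0.13 / 0.9628 = 1.325 d
  layer 4 (weathered basalt): t_4 = 13.9 × 0.14 / 0.9628 = 2.021 d
Total t = Σ t_i = 4.648 days.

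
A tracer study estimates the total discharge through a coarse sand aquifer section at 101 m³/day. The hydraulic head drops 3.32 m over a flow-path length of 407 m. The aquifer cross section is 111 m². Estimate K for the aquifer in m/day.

Hydraulic gradient i = Δh / L = 3.32 / 407 = 0.008157.
From Q = K·A·i, K = Q / (A·i) = 101 / (111.0 × 0.008157) = 111.5 m/day.

112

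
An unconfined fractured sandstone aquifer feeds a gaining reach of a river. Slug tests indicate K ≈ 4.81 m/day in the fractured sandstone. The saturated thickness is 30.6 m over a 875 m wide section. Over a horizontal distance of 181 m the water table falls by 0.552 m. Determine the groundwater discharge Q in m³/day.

393

Cross-sectional area A = 875 × 30.6 = 26775 m².
Hydraulic gradient i = Δh / L = 0.552 / 181 = 0.003050.
Darcy's law: Q = K · A · i = 4.810 × 26775 × 0.003050 = 392.8 m³/day.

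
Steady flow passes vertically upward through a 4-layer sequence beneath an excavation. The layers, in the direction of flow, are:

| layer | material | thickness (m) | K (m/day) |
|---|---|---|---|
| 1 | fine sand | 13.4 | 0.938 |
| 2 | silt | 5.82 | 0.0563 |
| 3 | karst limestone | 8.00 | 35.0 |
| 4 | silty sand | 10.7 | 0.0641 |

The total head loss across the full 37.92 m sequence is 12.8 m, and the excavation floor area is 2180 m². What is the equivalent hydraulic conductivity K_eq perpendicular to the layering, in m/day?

0.133

Flow is perpendicular to layering, so the layers act in series and the equivalent K is the thickness-weighted harmonic mean.
Total thickness L = 13.4 + 5.82 + 8.00 + 10.7 = 37.92 m.
Σ(b_i/K_i) = 13.4/0.938 + 5.82/0.0563 + 8.00/35.0 + 10.7/0.0641 = 284.8 d.
K_eq = L / Σ(b_i/K_i) = 37.92 / 284.8 = 0.1331 m/day.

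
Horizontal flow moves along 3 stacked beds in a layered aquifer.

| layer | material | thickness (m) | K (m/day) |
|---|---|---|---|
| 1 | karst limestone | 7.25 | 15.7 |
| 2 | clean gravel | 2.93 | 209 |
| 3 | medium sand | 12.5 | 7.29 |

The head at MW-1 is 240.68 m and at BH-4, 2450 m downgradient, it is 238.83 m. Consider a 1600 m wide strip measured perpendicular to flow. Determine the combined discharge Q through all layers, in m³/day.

Flow is parallel to layering, so each bed carries its own Darcy discharge and the transmissivities add.
Σ(K_i·b_i) = 15.7×7.25 + 209×2.93 + 7.29×12.5 = 817.3 m²/day.
Hydraulic gradient i = (240.68 − 238.83) / 2450 = 1.85 / 2450 = 0.0007551.
Q = Σ(K_i·b_i) · W · i = 817.3 × 1600 × 0.0007551 = 987.5 m³/day.

987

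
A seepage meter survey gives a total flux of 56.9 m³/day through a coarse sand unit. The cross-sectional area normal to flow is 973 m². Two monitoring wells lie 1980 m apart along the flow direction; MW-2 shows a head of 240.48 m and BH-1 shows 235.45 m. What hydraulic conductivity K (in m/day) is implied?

Hydraulic gradient i = (240.48 − 235.45) / 1980 = 5.03 / 1980 = 0.002540.
From Q = K·A·i, K = Q / (A·i) = 56.9 / (973.0 × 0.002540) = 23.02 m/day.

23.0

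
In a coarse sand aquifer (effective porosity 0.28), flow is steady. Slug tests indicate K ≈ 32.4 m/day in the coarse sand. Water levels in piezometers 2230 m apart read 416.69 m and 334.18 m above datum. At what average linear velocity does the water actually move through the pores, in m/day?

4.28

Hydraulic gradient i = (416.69 − 334.18) / 2230 = 82.51 / 2230 = 0.03700.
Darcy flux q = K · i = 32.40 × 0.03700 = 1.199 m/day.
Seepage velocity v = q / n_e = 1.199 / 0.28 = 4.281 m/day.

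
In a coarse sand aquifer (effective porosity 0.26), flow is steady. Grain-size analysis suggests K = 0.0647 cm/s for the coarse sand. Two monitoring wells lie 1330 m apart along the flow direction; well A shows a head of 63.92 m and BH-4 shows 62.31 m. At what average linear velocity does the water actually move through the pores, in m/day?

0.260

Convert K: 0.0647 cm/s × 864 = 55.90 m/day.
Hydraulic gradient i = (63.92 − 62.31) / 1330 = 1.61 / 1330 = 0.001211.
Darcy flux q = K · i = 55.90 × 0.001211 = 0.06767 m/day.
Seepage velocity v = q / n_e = 0.06767 / 0.26 = 0.2603 m/day.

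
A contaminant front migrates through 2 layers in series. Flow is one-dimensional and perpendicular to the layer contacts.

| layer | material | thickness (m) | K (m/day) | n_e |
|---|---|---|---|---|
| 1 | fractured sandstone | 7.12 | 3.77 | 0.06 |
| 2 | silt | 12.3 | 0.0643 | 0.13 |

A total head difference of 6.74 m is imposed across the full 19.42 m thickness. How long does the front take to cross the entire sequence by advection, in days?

58.1

With flow normal to the layers, continuity requires the same specific discharge q through every layer.
Σ(b_i/K_i) = 7.12/3.77 + 12.3/0.0643 = 193.2 d.
q = Δh / Σ(b_i/K_i) = 6.74 / 193.2 = 0.03489 m/day.
In each layer the seepage velocity is v_i = q/n_i, so the layer transit time is t_i = b_i·n_i / q:
  layer 1 (fractured sandstone): t_1 = 7.12 × 0.06 / 0.03489 = 12.24 d
  layer 2 (silt): t_2 = 12.3 × 0.13 / 0.03489 = 45.83 d
Total t = Σ t_i = 58.07 days.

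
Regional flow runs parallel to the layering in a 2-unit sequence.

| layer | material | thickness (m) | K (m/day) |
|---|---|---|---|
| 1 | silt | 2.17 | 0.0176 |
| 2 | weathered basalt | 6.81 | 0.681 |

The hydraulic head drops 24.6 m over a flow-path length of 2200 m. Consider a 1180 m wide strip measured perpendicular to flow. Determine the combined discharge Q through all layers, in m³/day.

61.7

Flow is parallel to layering, so each bed carries its own Darcy discharge and the transmissivities add.
Σ(K_i·b_i) = 0.0176×2.17 + 0.681×6.81 = 4.676 m²/day.
Hydraulic gradient i = Δh / L = 24.6 / 2200 = 0.01118.
Q = Σ(K_i·b_i) · W · i = 4.676 × 1180 × 0.01118 = 61.70 m³/day.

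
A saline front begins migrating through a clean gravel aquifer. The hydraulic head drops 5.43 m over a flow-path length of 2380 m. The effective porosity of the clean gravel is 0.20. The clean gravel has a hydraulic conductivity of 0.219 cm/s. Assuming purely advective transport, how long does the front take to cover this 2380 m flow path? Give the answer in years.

3.02

Convert K: 0.219 cm/s × 864 = 189.2 m/day.
Hydraulic gradient i = Δh / L = 5.43 / 2380 = 0.002282.
Darcy flux q = K · i = 189.2 × 0.002282 = 0.4317 m/day.
Seepage velocity v = q / n_e = 0.4317 / 0.20 = 2.158 m/day.
Travel time t = L / v = 2380 / 2.158 = 1103 days = 3.019 years.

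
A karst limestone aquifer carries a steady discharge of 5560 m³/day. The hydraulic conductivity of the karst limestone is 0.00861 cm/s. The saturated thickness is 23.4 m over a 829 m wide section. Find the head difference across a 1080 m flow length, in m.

41.6

Convert K: 0.00861 cm/s × 864 = 7.439 m/day.
Cross-sectional area A = 829 × 23.4 = 19399 m².
From Q = K·A·i, i = Q / (K·A) = 5560 / (7.439 × 19399) = 0.03853.
Head loss Δh = i · L = 0.03853 × 1080 = 41.61 m.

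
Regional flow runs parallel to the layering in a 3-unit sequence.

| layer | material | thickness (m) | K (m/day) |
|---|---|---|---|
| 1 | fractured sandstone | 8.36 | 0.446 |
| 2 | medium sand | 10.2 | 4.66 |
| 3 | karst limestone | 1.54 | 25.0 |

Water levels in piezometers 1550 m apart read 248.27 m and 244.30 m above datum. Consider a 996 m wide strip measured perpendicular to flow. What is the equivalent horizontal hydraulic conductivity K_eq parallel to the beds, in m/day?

Flow is parallel to layering, so each bed carries its own Darcy discharge and the transmissivities add.
Σ(K_i·b_i) = 0.446×8.36 + 4.66×10.2 + 25.0×1.54 = 89.76 m²/day.
Total thickness b = 20.10 m, so K_eq = Σ(K_i·b_i)/b = 4.466 m/day.

4.47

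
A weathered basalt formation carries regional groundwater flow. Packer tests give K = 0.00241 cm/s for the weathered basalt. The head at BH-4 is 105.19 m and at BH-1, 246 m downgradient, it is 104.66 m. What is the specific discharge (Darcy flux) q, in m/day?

0.00449

Convert K: 0.00241 cm/s × 864 = 2.082 m/day.
Hydraulic gradient i = (105.19 − 104.66) / 246 = 0.53 / 246 = 0.002154.
Specific discharge q = K · i = 2.082 × 0.002154 = 0.004486 m/day.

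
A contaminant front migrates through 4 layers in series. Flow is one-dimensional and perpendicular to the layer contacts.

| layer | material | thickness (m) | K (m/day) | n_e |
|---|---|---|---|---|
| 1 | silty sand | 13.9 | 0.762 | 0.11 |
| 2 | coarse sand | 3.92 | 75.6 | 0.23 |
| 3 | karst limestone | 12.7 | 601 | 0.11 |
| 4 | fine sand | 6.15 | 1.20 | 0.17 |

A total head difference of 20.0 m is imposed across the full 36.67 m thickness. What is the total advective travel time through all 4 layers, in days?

With flow normal to the layers, continuity requires the same specific discharge q through every layer.
Σ(b_i/K_i) = 13.9/0.762 + 3.92/75.6 + 12.7/601 + 6.15/1.20 = 23.44 d.
q = Δh / Σ(b_i/K_i) = 20.0 / 23.44 = 0.8533 m/day.
In each layer the seepage velocity is v_i = q/n_i, so the layer transit time is t_i = b_i·n_i / q:
  layer 1 (silty sand): t_1 = 13.9 × 0.11 / 0.8533 = 1.792 d
  layer 2 (coarse sand): t_2 = 3.92 × 0.23 / 0.8533 = 1.057 d
  layer 3 (karst limestone): t_3 = 12.7 × 0.11 / 0.8533 = 1.637 d
  layer 4 (fine sand): t_4 = 6.15 × 0.17 / 0.8533 = 1.225 d
Total t = Σ t_i = 5.711 days.

5.71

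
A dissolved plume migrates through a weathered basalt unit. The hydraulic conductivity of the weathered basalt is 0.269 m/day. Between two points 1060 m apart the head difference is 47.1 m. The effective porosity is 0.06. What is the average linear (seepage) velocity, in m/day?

0.199

Hydraulic gradient i = Δh / L = 47.1 / 1060 = 0.04443.
Darcy flux q = K · i = 0.2690 × 0.04443 = 0.01195 m/day.
Seepage velocity v = q / n_e = 0.01195 / 0.06 = 0.1992 m/day.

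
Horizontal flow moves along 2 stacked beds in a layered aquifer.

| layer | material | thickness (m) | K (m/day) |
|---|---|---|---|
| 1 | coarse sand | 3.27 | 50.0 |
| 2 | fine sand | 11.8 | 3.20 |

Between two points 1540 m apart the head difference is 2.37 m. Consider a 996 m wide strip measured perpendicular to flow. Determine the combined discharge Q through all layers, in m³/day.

Flow is parallel to layering, so each bed carries its own Darcy discharge and the transmissivities add.
Σ(K_i·b_i) = 50.0×3.27 + 3.20×11.8 = 201.3 m²/day.
Hydraulic gradient i = Δh / L = 2.37 / 1540 = 0.001539.
Q = Σ(K_i·b_i) · W · i = 201.3 × 996 × 0.001539 = 308.5 m³/day.

308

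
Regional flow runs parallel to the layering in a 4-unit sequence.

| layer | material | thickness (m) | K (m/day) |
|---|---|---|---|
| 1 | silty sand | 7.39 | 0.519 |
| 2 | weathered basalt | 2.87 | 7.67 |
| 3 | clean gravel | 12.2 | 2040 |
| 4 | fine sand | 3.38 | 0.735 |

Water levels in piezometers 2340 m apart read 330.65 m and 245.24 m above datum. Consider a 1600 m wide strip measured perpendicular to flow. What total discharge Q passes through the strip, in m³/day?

1.46e+06

Flow is parallel to layering, so each bed carries its own Darcy discharge and the transmissivities add.
Σ(K_i·b_i) = 0.519×7.39 + 7.67×2.87 + 2040×12.2 + 0.735×3.38 = 24916 m²/day.
Hydraulic gradient i = (330.65 − 245.24) / 2340 = 85.41 / 2340 = 0.03650.
Q = Σ(K_i·b_i) · W · i = 24916 × 1600 × 0.03650 = 1.455e+06 m³/day.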